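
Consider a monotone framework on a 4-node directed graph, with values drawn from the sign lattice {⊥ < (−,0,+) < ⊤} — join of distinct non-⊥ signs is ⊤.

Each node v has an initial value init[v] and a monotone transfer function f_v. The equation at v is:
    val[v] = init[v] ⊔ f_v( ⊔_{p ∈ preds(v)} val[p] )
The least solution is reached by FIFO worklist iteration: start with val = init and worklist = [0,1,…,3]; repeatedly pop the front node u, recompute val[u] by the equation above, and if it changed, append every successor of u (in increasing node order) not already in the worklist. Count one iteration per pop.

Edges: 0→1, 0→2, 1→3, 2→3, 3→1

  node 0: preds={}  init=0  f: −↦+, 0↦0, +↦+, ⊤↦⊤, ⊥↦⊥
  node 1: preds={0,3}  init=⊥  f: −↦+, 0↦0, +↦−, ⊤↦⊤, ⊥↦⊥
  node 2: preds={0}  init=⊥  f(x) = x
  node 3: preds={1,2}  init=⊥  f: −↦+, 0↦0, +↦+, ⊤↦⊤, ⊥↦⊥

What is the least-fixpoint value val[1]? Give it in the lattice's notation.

Worklist (5 pops):
  #1 pop 0: in=⊥ → 0 (no change)
  #2 pop 1: in=0 → 0 (was ⊥); enqueue []
  #3 pop 2: in=0 → 0 (was ⊥); enqueue []
  #4 pop 3: in=0 → 0 (was ⊥); enqueue [1]
  #5 pop 1: in=0 → 0 (no change)

Fixpoint:
  val[0] = 0
  val[1] = 0
  val[2] = 0
  val[3] = 0

0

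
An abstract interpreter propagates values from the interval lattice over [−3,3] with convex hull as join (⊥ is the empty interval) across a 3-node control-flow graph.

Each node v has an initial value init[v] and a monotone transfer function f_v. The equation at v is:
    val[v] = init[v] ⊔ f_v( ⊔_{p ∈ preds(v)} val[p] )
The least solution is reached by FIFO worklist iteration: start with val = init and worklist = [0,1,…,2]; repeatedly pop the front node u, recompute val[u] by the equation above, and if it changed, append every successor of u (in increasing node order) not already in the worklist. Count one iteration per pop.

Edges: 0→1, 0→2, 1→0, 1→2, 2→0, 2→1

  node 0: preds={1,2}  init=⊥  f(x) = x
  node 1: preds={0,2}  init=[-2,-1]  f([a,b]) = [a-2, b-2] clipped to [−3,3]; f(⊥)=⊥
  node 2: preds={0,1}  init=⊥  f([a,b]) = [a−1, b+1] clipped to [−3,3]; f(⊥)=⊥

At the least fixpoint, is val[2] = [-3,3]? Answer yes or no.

yes

Iteration log — 16 steps:
  step 1. node 0  ⊔preds=[-2,-1]  new=[-2,-1]  old=⊥  +wl: 
  step 2. node 1  ⊔preds=[-2,-1]  new=[-3,-1]  old=[-2,-1]  +wl: 0
  step 3. node 2  ⊔preds=[-3,-1]  new=[-3,0]  old=⊥  +wl: 1
  step 4. node 0  ⊔preds=[-3,0]  new=[-3,0]  old=[-2,-1]  +wl: 2
  step 5. node 1  ⊔preds=[-3,0]  new=[-3,-1]  stable
  step 6. node 2  ⊔preds=[-3,0]  new=[-3,1]  old=[-3,0]  +wl: 0,1
  step 7. node 0  ⊔preds=[-3,1]  new=[-3,1]  old=[-3,0]  +wl: 2
  step 8. node 1  ⊔preds=[-3,1]  new=[-3,-1]  stable
  step 9. node 2  ⊔preds=[-3,1]  new=[-3,2]  old=[-3,1]  +wl: 0,1
  step 10. node 0  ⊔preds=[-3,2]  new=[-3,2]  old=[-3,1]  +wl: 2
  step 11. node 1  ⊔preds=[-3,2]  new=[-3,0]  old=[-3,-1]  +wl: 0
  step 12. node 2  ⊔preds=[-3,2]  new=[-3,3]  old=[-3,2]  +wl: 1
  step 13. node 0  ⊔preds=[-3,3]  new=[-3,3]  old=[-3,2]  +wl: 2
  step 14. node 1  ⊔preds=[-3,3]  new=[-3,1]  old=[-3,0]  +wl: 0
  step 15. node 2  ⊔preds=[-3,3]  new=[-3,3]  stable
  step 16. node 0  ⊔preds=[-3,3]  new=[-3,3]  stable

Least fixpoint reached:
  node 0: [-3,3]
  node 1: [-3,1]
  node 2: [-3,3]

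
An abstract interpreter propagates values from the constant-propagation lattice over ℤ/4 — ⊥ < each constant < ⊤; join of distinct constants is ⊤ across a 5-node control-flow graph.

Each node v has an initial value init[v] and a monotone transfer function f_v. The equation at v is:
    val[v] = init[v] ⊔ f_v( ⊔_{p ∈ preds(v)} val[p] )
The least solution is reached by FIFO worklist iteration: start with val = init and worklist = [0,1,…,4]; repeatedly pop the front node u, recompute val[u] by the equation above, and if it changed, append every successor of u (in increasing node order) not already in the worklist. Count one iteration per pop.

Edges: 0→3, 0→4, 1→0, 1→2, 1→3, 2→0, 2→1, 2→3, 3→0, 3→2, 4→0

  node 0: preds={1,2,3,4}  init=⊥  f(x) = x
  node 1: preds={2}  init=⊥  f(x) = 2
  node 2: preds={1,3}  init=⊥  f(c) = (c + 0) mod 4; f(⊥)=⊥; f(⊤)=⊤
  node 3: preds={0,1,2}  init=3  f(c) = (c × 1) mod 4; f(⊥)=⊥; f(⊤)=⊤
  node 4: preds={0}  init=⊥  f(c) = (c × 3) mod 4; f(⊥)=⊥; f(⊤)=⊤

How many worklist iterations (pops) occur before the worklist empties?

11

Worklist (11 pops):
  #1 pop 0: in=3 → 3 (was ⊥); enqueue []
  #2 pop 1: in=⊥ → 2 (was ⊥); enqueue [0]
  #3 pop 2: in=⊤ → ⊤ (was ⊥); enqueue [1]
  #4 pop 3: in=⊤ → ⊤ (was 3); enqueue [2]
  #5 pop 4: in=3 → 1 (was ⊥); enqueue []
  #6 pop 0: in=⊤ → ⊤ (was 3); enqueue [3,4]
  #7 pop 1: in=⊤ → 2 (no change)
  #8 pop 2: in=⊤ → ⊤ (no change)
  #9 pop 3: in=⊤ → ⊤ (no change)
  #10 pop 4: in=⊤ → ⊤ (was 1); enqueue [0]
  #11 pop 0: in=⊤ → ⊤ (no change)

Fixpoint:
  val[0] = ⊤
  val[1] = 2
  val[2] = ⊤
  val[3] = ⊤
  val[4] = ⊤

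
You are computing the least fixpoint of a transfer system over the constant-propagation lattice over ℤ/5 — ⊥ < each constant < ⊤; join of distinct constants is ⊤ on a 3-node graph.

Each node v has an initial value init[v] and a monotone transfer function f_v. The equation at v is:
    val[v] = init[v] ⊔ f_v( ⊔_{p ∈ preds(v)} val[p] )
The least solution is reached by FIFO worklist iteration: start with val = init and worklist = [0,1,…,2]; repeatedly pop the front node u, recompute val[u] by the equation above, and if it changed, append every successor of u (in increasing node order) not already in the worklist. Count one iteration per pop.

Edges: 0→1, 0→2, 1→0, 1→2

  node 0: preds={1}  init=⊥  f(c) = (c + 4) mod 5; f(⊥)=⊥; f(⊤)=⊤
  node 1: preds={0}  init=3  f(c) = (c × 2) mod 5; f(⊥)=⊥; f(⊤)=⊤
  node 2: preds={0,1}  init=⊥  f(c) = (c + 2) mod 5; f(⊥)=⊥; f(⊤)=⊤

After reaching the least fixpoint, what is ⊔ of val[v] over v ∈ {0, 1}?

⊤

Worklist (6 pops):
  #1 pop 0: in=3 → 2 (was ⊥); enqueue []
  #2 pop 1: in=2 → ⊤ (was 3); enqueue [0]
  #3 pop 2: in=⊤ → ⊤ (was ⊥); enqueue []
  #4 pop 0: in=⊤ → ⊤ (was 2); enqueue [1,2]
  #5 pop 1: in=⊤ → ⊤ (no change)
  #6 pop 2: in=⊤ → ⊤ (no change)

Fixpoint:
  val[0] = ⊤
  val[1] = ⊤
  val[2] = ⊤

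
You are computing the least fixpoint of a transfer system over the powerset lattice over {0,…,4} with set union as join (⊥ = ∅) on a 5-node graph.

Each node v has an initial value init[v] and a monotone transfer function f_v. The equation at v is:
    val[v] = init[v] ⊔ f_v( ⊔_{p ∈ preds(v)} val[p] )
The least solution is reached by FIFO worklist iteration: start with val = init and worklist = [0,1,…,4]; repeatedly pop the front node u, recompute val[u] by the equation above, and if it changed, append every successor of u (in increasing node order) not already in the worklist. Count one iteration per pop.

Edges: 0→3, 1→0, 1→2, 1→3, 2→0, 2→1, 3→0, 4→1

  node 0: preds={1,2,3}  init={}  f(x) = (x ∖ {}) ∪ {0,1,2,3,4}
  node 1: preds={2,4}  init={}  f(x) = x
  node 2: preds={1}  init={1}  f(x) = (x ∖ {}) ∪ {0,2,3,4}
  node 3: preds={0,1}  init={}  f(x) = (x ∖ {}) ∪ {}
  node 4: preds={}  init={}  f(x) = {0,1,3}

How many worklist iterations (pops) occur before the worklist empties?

Iteration log — 10 steps:
  step 1. node 0  ⊔preds={1}  new={0,1,2,3,4}  old={}  +wl: 
  step 2. node 1  ⊔preds={1}  new={1}  old={}  +wl: 0
  step 3. node 2  ⊔preds={1}  new={0,1,2,3,4}  old={1}  +wl: 1
  step 4. node 3  ⊔preds={0,1,2,3,4}  new={0,1,2,3,4}  old={}  +wl: 
  step 5. node 4  ⊔preds={}  new={0,1,3}  old={}  +wl: 
  step 6. node 0  ⊔preds={0,1,2,3,4}  new={0,1,2,3,4}  stable
  step 7. node 1  ⊔preds={0,1,2,3,4}  new={0,1,2,3,4}  old={1}  +wl: 0,2,3
  step 8. node 0  ⊔preds={0,1,2,3,4}  new={0,1,2,3,4}  stable
  step 9. node 2  ⊔preds={0,1,2,3,4}  new={0,1,2,3,4}  stable
  step 10. node 3  ⊔preds={0,1,2,3,4}  new={0,1,2,3,4}  stable

Least fixpoint reached:
  node 0: {0,1,2,3,4}
  node 1: {0,1,2,3,4}
  node 2: {0,1,2,3,4}
  node 3: {0,1,2,3,4}
  node 4: {0,1,3}

10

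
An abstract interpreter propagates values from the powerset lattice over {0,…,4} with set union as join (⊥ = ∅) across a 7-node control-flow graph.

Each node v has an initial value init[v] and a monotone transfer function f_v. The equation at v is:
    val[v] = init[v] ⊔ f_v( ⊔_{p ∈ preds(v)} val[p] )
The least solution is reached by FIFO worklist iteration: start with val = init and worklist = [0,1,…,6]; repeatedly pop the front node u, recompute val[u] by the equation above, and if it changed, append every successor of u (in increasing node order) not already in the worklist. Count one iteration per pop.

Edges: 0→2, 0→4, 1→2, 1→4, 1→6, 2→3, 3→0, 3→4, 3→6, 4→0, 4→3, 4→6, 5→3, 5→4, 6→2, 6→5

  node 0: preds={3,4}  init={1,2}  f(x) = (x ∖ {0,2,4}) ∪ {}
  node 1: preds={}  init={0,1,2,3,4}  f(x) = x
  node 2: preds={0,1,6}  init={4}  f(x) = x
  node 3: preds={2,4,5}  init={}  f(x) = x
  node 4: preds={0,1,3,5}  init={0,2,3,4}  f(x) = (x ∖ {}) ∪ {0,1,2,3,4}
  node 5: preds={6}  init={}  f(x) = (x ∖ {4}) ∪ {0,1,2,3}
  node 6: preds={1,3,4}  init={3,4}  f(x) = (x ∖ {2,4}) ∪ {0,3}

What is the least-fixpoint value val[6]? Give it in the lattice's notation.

Worklist (12 pops):
  #1 pop 0: in={0,2,3,4} → {1,2,3} (was {1,2}); enqueue []
  #2 pop 1: in={} → {0,1,2,3,4} (no change)
  #3 pop 2: in={0,1,2,3,4} → {0,1,2,3,4} (was {4}); enqueue []
  #4 pop 3: in={0,1,2,3,4} → {0,1,2,3,4} (was {}); enqueue [0]
  #5 pop 4: in={0,1,2,3,4} → {0,1,2,3,4} (was {0,2,3,4}); enqueue [3]
  #6 pop 5: in={3,4} → {0,1,2,3} (was {}); enqueue [4]
  #7 pop 6: in={0,1,2,3,4} → {0,1,3,4} (was {3,4}); enqueue [2,5]
  #8 pop 0: in={0,1,2,3,4} → {1,2,3} (no change)
  #9 pop 3: in={0,1,2,3,4} → {0,1,2,3,4} (no change)
  #10 pop 4: in={0,1,2,3,4} → {0,1,2,3,4} (no change)
  #11 pop 2: in={0,1,2,3,4} → {0,1,2,3,4} (no change)
  #12 pop 5: in={0,1,3,4} → {0,1,2,3} (no change)

Fixpoint:
  val[0] = {1,2,3}
  val[1] = {0,1,2,3,4}
  val[2] = {0,1,2,3,4}
  val[3] = {0,1,2,3,4}
  val[4] = {0,1,2,3,4}
  val[5] = {0,1,2,3}
  val[6] = {0,1,3,4}

{0,1,3,4}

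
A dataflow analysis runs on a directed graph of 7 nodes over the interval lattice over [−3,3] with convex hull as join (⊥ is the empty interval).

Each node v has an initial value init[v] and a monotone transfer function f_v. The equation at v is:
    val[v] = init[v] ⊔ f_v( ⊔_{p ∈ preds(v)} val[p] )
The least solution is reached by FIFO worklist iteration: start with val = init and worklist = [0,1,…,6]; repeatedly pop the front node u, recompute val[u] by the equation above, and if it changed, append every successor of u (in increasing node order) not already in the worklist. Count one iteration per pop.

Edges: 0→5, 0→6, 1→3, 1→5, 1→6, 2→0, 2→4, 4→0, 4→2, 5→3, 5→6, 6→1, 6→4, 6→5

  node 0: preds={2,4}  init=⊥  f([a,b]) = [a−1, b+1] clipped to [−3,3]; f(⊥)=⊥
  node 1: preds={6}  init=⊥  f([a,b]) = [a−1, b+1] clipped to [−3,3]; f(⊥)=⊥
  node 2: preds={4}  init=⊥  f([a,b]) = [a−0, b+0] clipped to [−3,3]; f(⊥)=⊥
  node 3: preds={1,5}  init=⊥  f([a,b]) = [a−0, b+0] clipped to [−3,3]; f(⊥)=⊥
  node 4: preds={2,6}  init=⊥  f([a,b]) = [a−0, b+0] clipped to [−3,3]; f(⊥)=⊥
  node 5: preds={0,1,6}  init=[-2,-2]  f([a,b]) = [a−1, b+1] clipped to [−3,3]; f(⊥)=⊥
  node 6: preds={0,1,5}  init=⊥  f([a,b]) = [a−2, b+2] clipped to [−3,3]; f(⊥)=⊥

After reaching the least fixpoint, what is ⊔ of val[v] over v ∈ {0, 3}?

Worklist (25 pops):
  #1 pop 0: in=⊥ → ⊥ (no change)
  #2 pop 1: in=⊥ → ⊥ (no change)
  #3 pop 2: in=⊥ → ⊥ (no change)
  #4 pop 3: in=[-2,-2] → [-2,-2] (was ⊥); enqueue []
  #5 pop 4: in=⊥ → ⊥ (no change)
  #6 pop 5: in=⊥ → [-2,-2] (no change)
  #7 pop 6: in=[-2,-2] → [-3,0] (was ⊥); enqueue [1,4,5]
  #8 pop 1: in=[-3,0] → [-3,1] (was ⊥); enqueue [3,6]
  #9 pop 4: in=[-3,0] → [-3,0] (was ⊥); enqueue [0,2]
  #10 pop 5: in=[-3,1] → [-3,2] (was [-2,-2]); enqueue []
  #11 pop 3: in=[-3,2] → [-3,2] (was [-2,-2]); enqueue []
  #12 pop 6: in=[-3,2] → [-3,3] (was [-3,0]); enqueue [1,4,5]
  #13 pop 0: in=[-3,0] → [-3,1] (was ⊥); enqueue [6]
  #14 pop 2: in=[-3,0] → [-3,0] (was ⊥); enqueue [0]
  #15 pop 1: in=[-3,3] → [-3,3] (was [-3,1]); enqueue [3]
  #16 pop 4: in=[-3,3] → [-3,3] (was [-3,0]); enqueue [2]
  #17 pop 5: in=[-3,3] → [-3,3] (was [-3,2]); enqueue []
  #18 pop 6: in=[-3,3] → [-3,3] (no change)
  #19 pop 0: in=[-3,3] → [-3,3] (was [-3,1]); enqueue [5,6]
  #20 pop 3: in=[-3,3] → [-3,3] (was [-3,2]); enqueue []
  #21 pop 2: in=[-3,3] → [-3,3] (was [-3,0]); enqueue [0,4]
  #22 pop 5: in=[-3,3] → [-3,3] (no change)
  #23 pop 6: in=[-3,3] → [-3,3] (no change)
  #24 pop 0: in=[-3,3] → [-3,3] (no change)
  #25 pop 4: in=[-3,3] → [-3,3] (no change)

Fixpoint:
  val[0] = [-3,3]
  val[1] = [-3,3]
  val[2] = [-3,3]
  val[3] = [-3,3]
  val[4] = [-3,3]
  val[5] = [-3,3]
  val[6] = [-3,3]

[-3,3]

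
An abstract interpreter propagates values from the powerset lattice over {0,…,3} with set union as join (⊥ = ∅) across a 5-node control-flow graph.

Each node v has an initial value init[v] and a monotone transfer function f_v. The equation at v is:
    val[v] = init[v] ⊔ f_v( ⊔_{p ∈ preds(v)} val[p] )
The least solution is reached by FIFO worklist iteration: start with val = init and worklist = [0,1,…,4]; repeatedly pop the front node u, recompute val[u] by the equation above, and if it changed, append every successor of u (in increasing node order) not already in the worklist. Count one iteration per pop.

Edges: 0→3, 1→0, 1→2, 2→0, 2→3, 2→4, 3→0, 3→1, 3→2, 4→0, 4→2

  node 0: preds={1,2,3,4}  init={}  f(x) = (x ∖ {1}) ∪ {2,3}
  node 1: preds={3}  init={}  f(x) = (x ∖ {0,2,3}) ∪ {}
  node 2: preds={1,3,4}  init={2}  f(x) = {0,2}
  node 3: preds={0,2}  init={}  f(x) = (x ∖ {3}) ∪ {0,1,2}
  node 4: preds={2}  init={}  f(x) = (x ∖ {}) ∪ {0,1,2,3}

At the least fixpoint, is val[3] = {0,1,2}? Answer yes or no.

yes

Worklist (10 pops):
  #1 pop 0: in={2} → {2,3} (was {}); enqueue []
  #2 pop 1: in={} → {} (no change)
  #3 pop 2: in={} → {0,2} (was {2}); enqueue [0]
  #4 pop 3: in={0,2,3} → {0,1,2} (was {}); enqueue [1,2]
  #5 pop 4: in={0,2} → {0,1,2,3} (was {}); enqueue []
  #6 pop 0: in={0,1,2,3} → {0,2,3} (was {2,3}); enqueue [3]
  #7 pop 1: in={0,1,2} → {1} (was {}); enqueue [0]
  #8 pop 2: in={0,1,2,3} → {0,2} (no change)
  #9 pop 3: in={0,2,3} → {0,1,2} (no change)
  #10 pop 0: in={0,1,2,3} → {0,2,3} (no change)

Fixpoint:
  val[0] = {0,2,3}
  val[1] = {1}
  val[2] = {0,2}
  val[3] = {0,1,2}
  val[4] = {0,1,2,3}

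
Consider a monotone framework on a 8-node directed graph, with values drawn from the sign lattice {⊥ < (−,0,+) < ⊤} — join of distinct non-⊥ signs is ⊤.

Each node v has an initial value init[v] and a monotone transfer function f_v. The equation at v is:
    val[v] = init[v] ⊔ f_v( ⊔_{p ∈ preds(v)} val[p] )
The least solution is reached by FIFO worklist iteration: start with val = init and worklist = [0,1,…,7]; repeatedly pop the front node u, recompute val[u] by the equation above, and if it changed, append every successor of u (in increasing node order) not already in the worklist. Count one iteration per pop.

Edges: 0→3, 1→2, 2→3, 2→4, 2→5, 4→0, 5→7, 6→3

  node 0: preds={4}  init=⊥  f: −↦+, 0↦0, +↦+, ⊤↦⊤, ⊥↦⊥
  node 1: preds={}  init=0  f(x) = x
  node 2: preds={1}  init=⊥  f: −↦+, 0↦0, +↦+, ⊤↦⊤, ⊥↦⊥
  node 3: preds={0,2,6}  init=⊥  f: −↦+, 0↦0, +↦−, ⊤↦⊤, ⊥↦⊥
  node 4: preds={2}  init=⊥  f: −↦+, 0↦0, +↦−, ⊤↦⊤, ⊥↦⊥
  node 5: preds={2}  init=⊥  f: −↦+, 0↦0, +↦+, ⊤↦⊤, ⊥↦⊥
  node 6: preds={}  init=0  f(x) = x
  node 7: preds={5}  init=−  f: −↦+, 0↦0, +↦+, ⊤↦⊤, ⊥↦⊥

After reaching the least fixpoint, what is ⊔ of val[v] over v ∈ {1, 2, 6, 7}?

⊤

Trace (10 dequeues):
  [1] u=0 | in ⊥ | out ⊥ | ==
  [2] u=1 | in ⊥ | out 0 | ==
  [3] u=2 | in 0 | out 0 | prev ⊥ | push {}
  [4] u=3 | in 0 | out 0 | prev ⊥ | push {}
  [5] u=4 | in 0 | out 0 | prev ⊥ | push {0}
  [6] u=5 | in 0 | out 0 | prev ⊥ | push {}
  [7] u=6 | in ⊥ | out 0 | ==
  [8] u=7 | in 0 | out ⊤ | prev − | push {}
  [9] u=0 | in 0 | out 0 | prev ⊥ | push {3}
  [10] u=3 | in 0 | out 0 | ==

Converged values:
  [0] 0
  [1] 0
  [2] 0
  [3] 0
  [4] 0
  [5] 0
  [6] 0
  [7] ⊤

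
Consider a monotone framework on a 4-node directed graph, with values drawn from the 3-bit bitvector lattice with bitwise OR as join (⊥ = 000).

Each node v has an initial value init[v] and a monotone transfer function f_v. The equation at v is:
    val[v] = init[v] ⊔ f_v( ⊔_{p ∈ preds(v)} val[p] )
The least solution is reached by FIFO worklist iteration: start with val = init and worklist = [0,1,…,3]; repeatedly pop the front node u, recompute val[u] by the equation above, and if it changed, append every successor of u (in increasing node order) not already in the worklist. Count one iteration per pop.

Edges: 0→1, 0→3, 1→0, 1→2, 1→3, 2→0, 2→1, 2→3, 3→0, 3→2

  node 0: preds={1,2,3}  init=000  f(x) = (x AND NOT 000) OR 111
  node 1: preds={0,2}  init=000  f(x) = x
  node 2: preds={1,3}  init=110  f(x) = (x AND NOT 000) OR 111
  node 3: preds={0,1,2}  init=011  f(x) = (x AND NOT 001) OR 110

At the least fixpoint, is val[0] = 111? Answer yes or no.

Trace (7 dequeues):
  [1] u=0 | in 111 | out 111 | prev 000 | push {}
  [2] u=1 | in 111 | out 111 | prev 000 | push {0}
  [3] u=2 | in 111 | out 111 | prev 110 | push {1}
  [4] u=3 | in 111 | out 111 | prev 011 | push {2}
  [5] u=0 | in 111 | out 111 | ==
  [6] u=1 | in 111 | out 111 | ==
  [7] u=2 | in 111 | out 111 | ==

Converged values:
  [0] 111
  [1] 111
  [2] 111
  [3] 111

yes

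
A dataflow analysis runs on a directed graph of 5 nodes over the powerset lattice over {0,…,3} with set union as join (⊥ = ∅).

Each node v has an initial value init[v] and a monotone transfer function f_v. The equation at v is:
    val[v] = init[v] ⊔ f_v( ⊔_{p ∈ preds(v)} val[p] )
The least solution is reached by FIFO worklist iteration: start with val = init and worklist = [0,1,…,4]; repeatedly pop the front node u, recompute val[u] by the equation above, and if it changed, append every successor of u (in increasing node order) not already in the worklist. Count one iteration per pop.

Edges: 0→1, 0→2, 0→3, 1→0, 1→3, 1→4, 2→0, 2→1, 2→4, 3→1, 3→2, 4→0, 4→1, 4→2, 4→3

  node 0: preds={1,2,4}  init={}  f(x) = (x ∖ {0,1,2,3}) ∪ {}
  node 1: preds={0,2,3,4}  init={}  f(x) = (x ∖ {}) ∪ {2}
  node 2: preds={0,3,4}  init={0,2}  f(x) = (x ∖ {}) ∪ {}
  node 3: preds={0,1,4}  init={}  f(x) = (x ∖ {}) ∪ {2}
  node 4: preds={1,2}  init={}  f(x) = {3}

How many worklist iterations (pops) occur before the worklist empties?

Worklist (13 pops):
  #1 pop 0: in={0,2} → {} (no change)
  #2 pop 1: in={0,2} → {0,2} (was {}); enqueue [0]
  #3 pop 2: in={} → {0,2} (no change)
  #4 pop 3: in={0,2} → {0,2} (was {}); enqueue [1,2]
  #5 pop 4: in={0,2} → {3} (was {}); enqueue [3]
  #6 pop 0: in={0,2,3} → {} (no change)
  #7 pop 1: in={0,2,3} → {0,2,3} (was {0,2}); enqueue [0,4]
  #8 pop 2: in={0,2,3} → {0,2,3} (was {0,2}); enqueue [1]
  #9 pop 3: in={0,2,3} → {0,2,3} (was {0,2}); enqueue [2]
  #10 pop 0: in={0,2,3} → {} (no change)
  #11 pop 4: in={0,2,3} → {3} (no change)
  #12 pop 1: in={0,2,3} → {0,2,3} (no change)
  #13 pop 2: in={0,2,3} → {0,2,3} (no change)

Fixpoint:
  val[0] = {}
  val[1] = {0,2,3}
  val[2] = {0,2,3}
  val[3] = {0,2,3}
  val[4] = {3}

13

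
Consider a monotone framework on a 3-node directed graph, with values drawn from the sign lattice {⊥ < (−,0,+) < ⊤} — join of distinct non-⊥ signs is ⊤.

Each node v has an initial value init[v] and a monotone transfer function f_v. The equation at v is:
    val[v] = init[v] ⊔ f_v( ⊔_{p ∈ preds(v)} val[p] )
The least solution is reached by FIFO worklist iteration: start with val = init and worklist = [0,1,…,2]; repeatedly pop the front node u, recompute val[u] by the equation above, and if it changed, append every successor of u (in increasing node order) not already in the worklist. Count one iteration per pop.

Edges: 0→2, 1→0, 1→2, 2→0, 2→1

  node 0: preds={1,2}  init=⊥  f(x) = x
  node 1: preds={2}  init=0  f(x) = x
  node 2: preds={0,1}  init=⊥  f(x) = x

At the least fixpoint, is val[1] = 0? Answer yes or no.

Trace (5 dequeues):
  [1] u=0 | in 0 | out 0 | prev ⊥ | push {}
  [2] u=1 | in ⊥ | out 0 | ==
  [3] u=2 | in 0 | out 0 | prev ⊥ | push {0,1}
  [4] u=0 | in 0 | out 0 | ==
  [5] u=1 | in 0 | out 0 | ==

Converged values:
  [0] 0
  [1] 0
  [2] 0

yes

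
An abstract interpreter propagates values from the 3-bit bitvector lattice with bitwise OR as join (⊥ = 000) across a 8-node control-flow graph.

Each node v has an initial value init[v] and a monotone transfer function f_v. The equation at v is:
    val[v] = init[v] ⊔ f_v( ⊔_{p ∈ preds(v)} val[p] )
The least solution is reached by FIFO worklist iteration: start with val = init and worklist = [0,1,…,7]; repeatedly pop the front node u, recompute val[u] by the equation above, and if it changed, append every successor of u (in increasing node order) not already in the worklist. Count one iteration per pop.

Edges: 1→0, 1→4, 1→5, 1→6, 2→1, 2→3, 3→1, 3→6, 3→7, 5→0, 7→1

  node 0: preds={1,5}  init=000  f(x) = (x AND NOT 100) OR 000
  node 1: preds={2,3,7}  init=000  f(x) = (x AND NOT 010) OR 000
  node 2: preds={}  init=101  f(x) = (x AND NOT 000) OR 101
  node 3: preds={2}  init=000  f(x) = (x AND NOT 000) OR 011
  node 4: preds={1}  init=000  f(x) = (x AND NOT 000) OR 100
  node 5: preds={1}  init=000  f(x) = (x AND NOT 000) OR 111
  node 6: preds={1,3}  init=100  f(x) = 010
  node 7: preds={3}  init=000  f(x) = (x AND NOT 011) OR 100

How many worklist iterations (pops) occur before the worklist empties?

Worklist (10 pops):
  #1 pop 0: in=000 → 000 (no change)
  #2 pop 1: in=101 → 101 (was 000); enqueue [0]
  #3 pop 2: in=000 → 101 (no change)
  #4 pop 3: in=101 → 111 (was 000); enqueue [1]
  #5 pop 4: in=101 → 101 (was 000); enqueue []
  #6 pop 5: in=101 → 111 (was 000); enqueue []
  #7 pop 6: in=111 → 110 (was 100); enqueue []
  #8 pop 7: in=111 → 100 (was 000); enqueue []
  #9 pop 0: in=111 → 011 (was 000); enqueue []
  #10 pop 1: in=111 → 101 (no change)

Fixpoint:
  val[0] = 011
  val[1] = 101
  val[2] = 101
  val[3] = 111
  val[4] = 101
  val[5] = 111
  val[6] = 110
  val[7] = 100

10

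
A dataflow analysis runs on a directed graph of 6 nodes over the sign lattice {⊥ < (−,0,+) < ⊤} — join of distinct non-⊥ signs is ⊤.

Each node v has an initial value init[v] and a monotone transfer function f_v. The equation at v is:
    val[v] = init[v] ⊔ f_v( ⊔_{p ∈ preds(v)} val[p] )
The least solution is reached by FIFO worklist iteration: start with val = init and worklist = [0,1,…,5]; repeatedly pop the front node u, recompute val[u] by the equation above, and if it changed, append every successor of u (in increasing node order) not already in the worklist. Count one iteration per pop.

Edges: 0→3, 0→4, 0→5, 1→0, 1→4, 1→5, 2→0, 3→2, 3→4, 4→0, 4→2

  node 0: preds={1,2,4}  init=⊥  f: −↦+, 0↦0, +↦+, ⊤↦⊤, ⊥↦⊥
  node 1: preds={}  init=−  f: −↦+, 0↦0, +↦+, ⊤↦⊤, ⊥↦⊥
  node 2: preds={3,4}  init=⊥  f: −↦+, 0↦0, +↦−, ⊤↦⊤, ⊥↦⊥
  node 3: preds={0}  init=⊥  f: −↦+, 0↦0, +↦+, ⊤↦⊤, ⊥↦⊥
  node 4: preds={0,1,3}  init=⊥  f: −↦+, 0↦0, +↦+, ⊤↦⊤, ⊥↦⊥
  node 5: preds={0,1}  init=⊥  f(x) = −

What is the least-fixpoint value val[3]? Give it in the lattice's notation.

Trace (12 dequeues):
  [1] u=0 | in − | out + | prev ⊥ | push {}
  [2] u=1 | in ⊥ | out − | ==
  [3] u=2 | in ⊥ | out ⊥ | ==
  [4] u=3 | in + | out + | prev ⊥ | push {2}
  [5] u=4 | in ⊤ | out ⊤ | prev ⊥ | push {0}
  [6] u=5 | in ⊤ | out − | prev ⊥ | push {}
  [7] u=2 | in ⊤ | out ⊤ | prev ⊥ | push {}
  [8] u=0 | in ⊤ | out ⊤ | prev + | push {3,4,5}
  [9] u=3 | in ⊤ | out ⊤ | prev + | push {2}
  [10] u=4 | in ⊤ | out ⊤ | ==
  [11] u=5 | in ⊤ | out − | ==
  [12] u=2 | in ⊤ | out ⊤ | ==

Converged values:
  [0] ⊤
  [1] −
  [2] ⊤
  [3] ⊤
  [4] ⊤
  [5] −

⊤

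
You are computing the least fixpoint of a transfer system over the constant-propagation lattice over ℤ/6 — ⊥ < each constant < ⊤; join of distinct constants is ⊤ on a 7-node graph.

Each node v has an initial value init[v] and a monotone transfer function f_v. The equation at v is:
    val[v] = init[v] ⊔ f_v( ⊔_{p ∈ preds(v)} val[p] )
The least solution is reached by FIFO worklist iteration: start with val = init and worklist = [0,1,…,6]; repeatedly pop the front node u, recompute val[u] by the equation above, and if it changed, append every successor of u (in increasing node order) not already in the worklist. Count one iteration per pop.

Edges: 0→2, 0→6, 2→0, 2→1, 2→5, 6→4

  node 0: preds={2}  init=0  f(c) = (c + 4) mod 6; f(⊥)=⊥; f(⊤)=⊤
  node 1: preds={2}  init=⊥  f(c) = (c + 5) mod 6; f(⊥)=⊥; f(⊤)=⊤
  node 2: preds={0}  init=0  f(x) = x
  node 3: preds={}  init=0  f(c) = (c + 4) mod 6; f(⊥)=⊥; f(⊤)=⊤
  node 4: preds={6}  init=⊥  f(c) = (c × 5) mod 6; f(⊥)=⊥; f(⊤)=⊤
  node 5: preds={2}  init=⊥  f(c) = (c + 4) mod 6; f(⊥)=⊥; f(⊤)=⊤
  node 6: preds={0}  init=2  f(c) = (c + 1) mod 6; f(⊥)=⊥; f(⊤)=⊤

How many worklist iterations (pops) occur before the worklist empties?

Worklist (10 pops):
  #1 pop 0: in=0 → ⊤ (was 0); enqueue []
  #2 pop 1: in=0 → 5 (was ⊥); enqueue []
  #3 pop 2: in=⊤ → ⊤ (was 0); enqueue [0,1]
  #4 pop 3: in=⊥ → 0 (no change)
  #5 pop 4: in=2 → 4 (was ⊥); enqueue []
  #6 pop 5: in=⊤ → ⊤ (was ⊥); enqueue []
  #7 pop 6: in=⊤ → ⊤ (was 2); enqueue [4]
  #8 pop 0: in=⊤ → ⊤ (no change)
  #9 pop 1: in=⊤ → ⊤ (was 5); enqueue []
  #10 pop 4: in=⊤ → ⊤ (was 4); enqueue []

Fixpoint:
  val[0] = ⊤
  val[1] = ⊤
  val[2] = ⊤
  val[3] = 0
  val[4] = ⊤
  val[5] = ⊤
  val[6] = ⊤

10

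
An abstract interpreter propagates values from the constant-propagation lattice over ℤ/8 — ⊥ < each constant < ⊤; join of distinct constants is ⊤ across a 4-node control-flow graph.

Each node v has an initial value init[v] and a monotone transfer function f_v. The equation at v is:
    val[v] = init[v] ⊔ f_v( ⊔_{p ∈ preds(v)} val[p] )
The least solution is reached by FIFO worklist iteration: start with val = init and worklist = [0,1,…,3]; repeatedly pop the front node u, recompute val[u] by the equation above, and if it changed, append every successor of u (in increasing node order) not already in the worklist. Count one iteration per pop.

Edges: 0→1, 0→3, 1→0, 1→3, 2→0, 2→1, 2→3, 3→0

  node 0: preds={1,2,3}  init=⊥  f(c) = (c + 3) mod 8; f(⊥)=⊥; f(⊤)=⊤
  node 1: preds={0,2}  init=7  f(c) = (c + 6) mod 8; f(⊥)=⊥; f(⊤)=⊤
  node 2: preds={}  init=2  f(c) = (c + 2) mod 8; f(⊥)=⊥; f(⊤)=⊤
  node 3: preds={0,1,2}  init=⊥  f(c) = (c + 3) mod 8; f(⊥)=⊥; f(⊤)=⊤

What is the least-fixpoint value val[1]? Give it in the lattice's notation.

⊤

Worklist (5 pops):
  #1 pop 0: in=⊤ → ⊤ (was ⊥); enqueue []
  #2 pop 1: in=⊤ → ⊤ (was 7); enqueue [0]
  #3 pop 2: in=⊥ → 2 (no change)
  #4 pop 3: in=⊤ → ⊤ (was ⊥); enqueue []
  #5 pop 0: in=⊤ → ⊤ (no change)

Fixpoint:
  val[0] = ⊤
  val[1] = ⊤
  val[2] = 2
  val[3] = ⊤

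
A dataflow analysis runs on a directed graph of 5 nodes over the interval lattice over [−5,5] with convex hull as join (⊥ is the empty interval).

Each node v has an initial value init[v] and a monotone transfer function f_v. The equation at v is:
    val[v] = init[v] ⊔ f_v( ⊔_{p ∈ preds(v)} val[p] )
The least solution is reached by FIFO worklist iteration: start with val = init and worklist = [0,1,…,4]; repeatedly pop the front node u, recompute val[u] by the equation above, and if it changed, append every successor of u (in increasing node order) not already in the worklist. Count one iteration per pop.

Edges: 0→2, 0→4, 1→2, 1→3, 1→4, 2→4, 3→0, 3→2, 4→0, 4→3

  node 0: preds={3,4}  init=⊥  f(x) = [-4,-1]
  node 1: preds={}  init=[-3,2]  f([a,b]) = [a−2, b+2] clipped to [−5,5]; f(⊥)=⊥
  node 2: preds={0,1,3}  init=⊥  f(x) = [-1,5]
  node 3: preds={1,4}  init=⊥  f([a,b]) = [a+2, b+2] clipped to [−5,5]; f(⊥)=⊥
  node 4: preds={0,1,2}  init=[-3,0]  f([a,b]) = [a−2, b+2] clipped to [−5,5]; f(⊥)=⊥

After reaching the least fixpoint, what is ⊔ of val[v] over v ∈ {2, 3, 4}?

[-5,5]

Worklist (10 pops):
  #1 pop 0: in=[-3,0] → [-4,-1] (was ⊥); enqueue []
  #2 pop 1: in=⊥ → [-3,2] (no change)
  #3 pop 2: in=[-4,2] → [-1,5] (was ⊥); enqueue []
  #4 pop 3: in=[-3,2] → [-1,4] (was ⊥); enqueue [0,2]
  #5 pop 4: in=[-4,5] → [-5,5] (was [-3,0]); enqueue [3]
  #6 pop 0: in=[-5,5] → [-4,-1] (no change)
  #7 pop 2: in=[-4,4] → [-1,5] (no change)
  #8 pop 3: in=[-5,5] → [-3,5] (was [-1,4]); enqueue [0,2]
  #9 pop 0: in=[-5,5] → [-4,-1] (no change)
  #10 pop 2: in=[-4,5] → [-1,5] (no change)

Fixpoint:
  val[0] = [-4,-1]
  val[1] = [-3,2]
  val[2] = [-1,5]
  val[3] = [-3,5]
  val[4] = [-5,5]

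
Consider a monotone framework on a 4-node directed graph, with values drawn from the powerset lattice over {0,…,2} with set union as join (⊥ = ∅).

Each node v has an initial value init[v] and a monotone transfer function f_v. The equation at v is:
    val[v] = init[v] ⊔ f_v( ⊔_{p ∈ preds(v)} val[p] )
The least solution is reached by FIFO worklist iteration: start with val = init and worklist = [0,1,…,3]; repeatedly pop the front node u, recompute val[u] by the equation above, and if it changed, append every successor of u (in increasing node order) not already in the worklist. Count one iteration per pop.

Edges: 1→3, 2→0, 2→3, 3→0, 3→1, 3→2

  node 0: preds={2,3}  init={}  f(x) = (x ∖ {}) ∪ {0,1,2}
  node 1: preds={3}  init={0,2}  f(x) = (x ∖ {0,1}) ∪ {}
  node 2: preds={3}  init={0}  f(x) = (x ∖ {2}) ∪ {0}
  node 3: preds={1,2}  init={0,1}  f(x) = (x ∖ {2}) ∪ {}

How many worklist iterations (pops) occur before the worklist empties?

Trace (5 dequeues):
  [1] u=0 | in {0,1} | out {0,1,2} | prev {} | push {}
  [2] u=1 | in {0,1} | out {0,2} | ==
  [3] u=2 | in {0,1} | out {0,1} | prev {0} | push {0}
  [4] u=3 | in {0,1,2} | out {0,1} | ==
  [5] u=0 | in {0,1} | out {0,1,2} | ==

Converged values:
  [0] {0,1,2}
  [1] {0,2}
  [2] {0,1}
  [3] {0,1}

5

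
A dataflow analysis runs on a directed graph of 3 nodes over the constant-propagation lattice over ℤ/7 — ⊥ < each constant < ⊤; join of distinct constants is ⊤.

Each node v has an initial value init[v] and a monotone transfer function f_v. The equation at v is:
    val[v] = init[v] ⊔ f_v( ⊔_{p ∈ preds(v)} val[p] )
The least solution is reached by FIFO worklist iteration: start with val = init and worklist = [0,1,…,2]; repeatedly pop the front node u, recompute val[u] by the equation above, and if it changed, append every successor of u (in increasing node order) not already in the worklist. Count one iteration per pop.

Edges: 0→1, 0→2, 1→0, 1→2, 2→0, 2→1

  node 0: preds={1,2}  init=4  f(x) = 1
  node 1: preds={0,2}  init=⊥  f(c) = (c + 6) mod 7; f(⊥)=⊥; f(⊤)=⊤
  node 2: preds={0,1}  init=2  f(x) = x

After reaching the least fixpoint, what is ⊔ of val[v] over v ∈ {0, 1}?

Iteration log — 5 steps:
  step 1. node 0  ⊔preds=2  new=⊤  old=4  +wl: 
  step 2. node 1  ⊔preds=⊤  new=⊤  old=⊥  +wl: 0
  step 3. node 2  ⊔preds=⊤  new=⊤  old=2  +wl: 1
  step 4. node 0  ⊔preds=⊤  new=⊤  stable
  step 5. node 1  ⊔preds=⊤  new=⊤  stable

Least fixpoint reached:
  node 0: ⊤
  node 1: ⊤
  node 2: ⊤

⊤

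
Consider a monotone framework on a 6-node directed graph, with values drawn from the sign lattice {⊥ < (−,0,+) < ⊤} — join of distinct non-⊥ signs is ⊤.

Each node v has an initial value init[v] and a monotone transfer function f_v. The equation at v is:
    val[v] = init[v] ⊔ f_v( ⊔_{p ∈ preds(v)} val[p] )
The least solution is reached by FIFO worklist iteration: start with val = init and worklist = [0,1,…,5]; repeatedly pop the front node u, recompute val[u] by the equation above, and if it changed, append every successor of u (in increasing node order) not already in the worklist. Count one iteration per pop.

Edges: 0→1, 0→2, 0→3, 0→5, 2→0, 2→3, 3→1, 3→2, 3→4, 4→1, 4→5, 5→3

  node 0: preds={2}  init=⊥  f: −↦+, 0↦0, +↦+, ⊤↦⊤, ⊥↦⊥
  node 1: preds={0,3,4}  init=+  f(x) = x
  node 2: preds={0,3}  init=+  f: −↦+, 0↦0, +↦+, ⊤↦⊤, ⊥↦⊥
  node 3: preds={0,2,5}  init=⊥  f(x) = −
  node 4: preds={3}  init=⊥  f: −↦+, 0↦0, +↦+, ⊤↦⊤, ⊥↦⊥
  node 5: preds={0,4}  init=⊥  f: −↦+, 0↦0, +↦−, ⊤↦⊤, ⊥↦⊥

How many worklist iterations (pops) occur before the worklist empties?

Worklist (15 pops):
  #1 pop 0: in=+ → + (was ⊥); enqueue []
  #2 pop 1: in=+ → + (no change)
  #3 pop 2: in=+ → + (no change)
  #4 pop 3: in=+ → − (was ⊥); enqueue [1,2]
  #5 pop 4: in=− → + (was ⊥); enqueue []
  #6 pop 5: in=+ → − (was ⊥); enqueue [3]
  #7 pop 1: in=⊤ → ⊤ (was +); enqueue []
  #8 pop 2: in=⊤ → ⊤ (was +); enqueue [0]
  #9 pop 3: in=⊤ → − (no change)
  #10 pop 0: in=⊤ → ⊤ (was +); enqueue [1,2,3,5]
  #11 pop 1: in=⊤ → ⊤ (no change)
  #12 pop 2: in=⊤ → ⊤ (no change)
  #13 pop 3: in=⊤ → − (no change)
  #14 pop 5: in=⊤ → ⊤ (was −); enqueue [3]
  #15 pop 3: in=⊤ → − (no change)

Fixpoint:
  val[0] = ⊤
  val[1] = ⊤
  val[2] = ⊤
  val[3] = −
  val[4] = +
  val[5] = ⊤

15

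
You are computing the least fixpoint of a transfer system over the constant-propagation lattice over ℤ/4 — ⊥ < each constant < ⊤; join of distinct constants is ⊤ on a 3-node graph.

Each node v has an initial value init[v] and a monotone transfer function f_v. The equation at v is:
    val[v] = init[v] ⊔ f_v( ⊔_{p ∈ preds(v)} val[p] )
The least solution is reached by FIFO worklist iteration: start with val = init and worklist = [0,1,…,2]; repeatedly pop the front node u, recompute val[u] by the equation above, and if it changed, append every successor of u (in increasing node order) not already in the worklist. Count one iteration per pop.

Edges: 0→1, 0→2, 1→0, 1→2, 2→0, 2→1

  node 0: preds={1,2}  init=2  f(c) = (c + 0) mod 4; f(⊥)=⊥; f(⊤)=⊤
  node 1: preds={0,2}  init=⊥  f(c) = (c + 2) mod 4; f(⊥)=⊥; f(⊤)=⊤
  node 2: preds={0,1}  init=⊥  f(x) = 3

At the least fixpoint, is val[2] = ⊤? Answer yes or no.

Worklist (7 pops):
  #1 pop 0: in=⊥ → 2 (no change)
  #2 pop 1: in=2 → 0 (was ⊥); enqueue [0]
  #3 pop 2: in=⊤ → 3 (was ⊥); enqueue [1]
  #4 pop 0: in=⊤ → ⊤ (was 2); enqueue [2]
  #5 pop 1: in=⊤ → ⊤ (was 0); enqueue [0]
  #6 pop 2: in=⊤ → 3 (no change)
  #7 pop 0: in=⊤ → ⊤ (no change)

Fixpoint:
  val[0] = ⊤
  val[1] = ⊤
  val[2] = 3

no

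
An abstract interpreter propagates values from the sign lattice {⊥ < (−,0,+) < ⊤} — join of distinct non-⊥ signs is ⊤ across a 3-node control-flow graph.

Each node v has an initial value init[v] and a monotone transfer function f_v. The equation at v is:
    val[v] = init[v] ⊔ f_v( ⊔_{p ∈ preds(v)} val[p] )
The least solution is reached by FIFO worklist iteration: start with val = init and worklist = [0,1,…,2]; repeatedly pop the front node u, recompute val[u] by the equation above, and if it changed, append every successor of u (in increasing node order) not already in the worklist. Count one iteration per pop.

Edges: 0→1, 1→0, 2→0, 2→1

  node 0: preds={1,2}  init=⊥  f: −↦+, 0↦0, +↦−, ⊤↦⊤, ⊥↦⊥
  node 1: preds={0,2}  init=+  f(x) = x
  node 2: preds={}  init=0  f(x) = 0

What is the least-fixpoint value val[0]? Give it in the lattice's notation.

Iteration log — 4 steps:
  step 1. node 0  ⊔preds=⊤  new=⊤  old=⊥  +wl: 
  step 2. node 1  ⊔preds=⊤  new=⊤  old=+  +wl: 0
  step 3. node 2  ⊔preds=⊥  new=0  stable
  step 4. node 0  ⊔preds=⊤  new=⊤  stable

Least fixpoint reached:
  node 0: ⊤
  node 1: ⊤
  node 2: 0

⊤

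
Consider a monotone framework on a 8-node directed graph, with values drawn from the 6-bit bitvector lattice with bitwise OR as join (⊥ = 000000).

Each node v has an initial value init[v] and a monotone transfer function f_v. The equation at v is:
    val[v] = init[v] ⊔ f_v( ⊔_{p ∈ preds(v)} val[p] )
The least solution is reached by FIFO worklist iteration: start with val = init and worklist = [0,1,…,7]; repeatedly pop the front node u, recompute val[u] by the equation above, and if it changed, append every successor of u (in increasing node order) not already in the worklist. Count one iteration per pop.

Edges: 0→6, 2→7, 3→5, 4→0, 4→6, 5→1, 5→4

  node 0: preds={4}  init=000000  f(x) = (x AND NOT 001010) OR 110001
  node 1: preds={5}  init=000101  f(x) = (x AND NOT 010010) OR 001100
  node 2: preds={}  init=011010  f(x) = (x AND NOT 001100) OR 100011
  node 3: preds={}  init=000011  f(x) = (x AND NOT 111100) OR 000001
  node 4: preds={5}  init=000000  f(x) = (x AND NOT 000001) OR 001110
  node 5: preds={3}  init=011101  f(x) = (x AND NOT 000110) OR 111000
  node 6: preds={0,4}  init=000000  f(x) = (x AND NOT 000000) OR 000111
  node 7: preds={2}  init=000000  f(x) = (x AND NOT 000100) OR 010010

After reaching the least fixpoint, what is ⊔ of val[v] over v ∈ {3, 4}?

111111

Trace (13 dequeues):
  [1] u=0 | in 000000 | out 110001 | prev 000000 | push {}
  [2] u=1 | in 011101 | out 001101 | prev 000101 | push {}
  [3] u=2 | in 000000 | out 111011 | prev 011010 | push {}
  [4] u=3 | in 000000 | out 000011 | ==
  [5] u=4 | in 011101 | out 011110 | prev 000000 | push {0}
  [6] u=5 | in 000011 | out 111101 | prev 011101 | push {1,4}
  [7] u=6 | in 111111 | out 111111 | prev 000000 | push {}
  [8] u=7 | in 111011 | out 111011 | prev 000000 | push {}
  [9] u=0 | in 011110 | out 110101 | prev 110001 | push {6}
  [10] u=1 | in 111101 | out 101101 | prev 001101 | push {}
  [11] u=4 | in 111101 | out 111110 | prev 011110 | push {0}
  [12] u=6 | in 111111 | out 111111 | ==
  [13] u=0 | in 111110 | out 110101 | ==

Converged values:
  [0] 110101
  [1] 101101
  [2] 111011
  [3] 000011
  [4] 111110
  [5] 111101
  [6] 111111
  [7] 111011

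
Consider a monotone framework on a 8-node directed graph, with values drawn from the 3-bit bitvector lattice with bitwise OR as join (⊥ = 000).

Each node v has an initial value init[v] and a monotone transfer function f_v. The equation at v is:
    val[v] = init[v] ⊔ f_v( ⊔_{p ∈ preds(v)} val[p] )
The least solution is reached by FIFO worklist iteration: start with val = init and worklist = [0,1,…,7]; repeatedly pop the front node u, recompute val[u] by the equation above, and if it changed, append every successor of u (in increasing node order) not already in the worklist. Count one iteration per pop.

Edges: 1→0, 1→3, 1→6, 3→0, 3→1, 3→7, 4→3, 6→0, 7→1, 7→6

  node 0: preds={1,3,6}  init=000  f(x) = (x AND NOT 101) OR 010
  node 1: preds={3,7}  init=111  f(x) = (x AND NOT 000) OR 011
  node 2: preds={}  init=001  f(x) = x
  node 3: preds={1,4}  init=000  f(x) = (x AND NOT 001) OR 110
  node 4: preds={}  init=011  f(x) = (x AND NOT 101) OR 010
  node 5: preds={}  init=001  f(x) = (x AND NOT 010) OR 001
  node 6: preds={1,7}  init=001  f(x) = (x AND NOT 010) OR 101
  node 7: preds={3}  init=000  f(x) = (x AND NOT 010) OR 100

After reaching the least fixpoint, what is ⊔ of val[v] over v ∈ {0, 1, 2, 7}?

111

Trace (11 dequeues):
  [1] u=0 | in 111 | out 010 | prev 000 | push {}
  [2] u=1 | in 000 | out 111 | ==
  [3] u=2 | in 000 | out 001 | ==
  [4] u=3 | in 111 | out 110 | prev 000 | push {0,1}
  [5] u=4 | in 000 | out 011 | ==
  [6] u=5 | in 000 | out 001 | ==
  [7] u=6 | in 111 | out 101 | prev 001 | push {}
  [8] u=7 | in 110 | out 100 | prev 000 | push {6}
  [9] u=0 | in 111 | out 010 | ==
  [10] u=1 | in 110 | out 111 | ==
  [11] u=6 | in 111 | out 101 | ==

Converged values:
  [0] 010
  [1] 111
  [2] 001
  [3] 110
  [4] 011
  [5] 001
  [6] 101
  [7] 100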